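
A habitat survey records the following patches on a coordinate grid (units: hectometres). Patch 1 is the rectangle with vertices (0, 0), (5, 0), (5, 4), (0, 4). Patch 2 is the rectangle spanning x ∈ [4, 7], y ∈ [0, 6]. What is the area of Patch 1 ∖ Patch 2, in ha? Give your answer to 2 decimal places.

|Patch 1∩Patch 2|: x∈[4,5], y∈[0,4] → 1·4 = 4.
|Patch 1| = 20.
|Patch 1 ∖ Patch 2| = |Patch 1| − |Patch 1∩Patch 2| = 20 − 4 = 16.00.

16.00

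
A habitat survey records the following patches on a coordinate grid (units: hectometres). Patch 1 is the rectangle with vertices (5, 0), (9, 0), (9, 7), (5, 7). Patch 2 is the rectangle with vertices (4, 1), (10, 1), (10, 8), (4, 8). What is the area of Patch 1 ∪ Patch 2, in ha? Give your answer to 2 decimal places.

By inclusion–exclusion:
Individual areas: |Patch 1| = 28, |Patch 2| = 42.
|Patch 1∩Patch 2|: x∈[5,9], y∈[1,7] → 4·6 = 24.
|Patch 1 ∪ Patch 2| = 70 − 24 = 46.00.

46.00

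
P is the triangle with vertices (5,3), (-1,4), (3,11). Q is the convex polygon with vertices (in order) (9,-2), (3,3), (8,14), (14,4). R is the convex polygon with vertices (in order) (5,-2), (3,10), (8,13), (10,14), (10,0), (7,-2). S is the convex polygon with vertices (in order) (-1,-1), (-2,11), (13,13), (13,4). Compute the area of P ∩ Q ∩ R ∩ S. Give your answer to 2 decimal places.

The intersection is the polygon with vertices (5,3), (4.143,3.143), (3.854,4.878), (4.29,5.839).
By the shoelace formula its area is 1.68.

1.68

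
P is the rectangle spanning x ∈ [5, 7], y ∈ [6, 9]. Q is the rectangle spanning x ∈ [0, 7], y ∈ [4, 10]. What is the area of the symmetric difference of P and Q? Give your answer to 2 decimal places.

36.00

|P∩Q|: x∈[5,7], y∈[6,9] → 2·3 = 6.
|P △ Q| = |P| + |Q| − 2·|P∩Q| = 6 + 42 − 12 = 36.00.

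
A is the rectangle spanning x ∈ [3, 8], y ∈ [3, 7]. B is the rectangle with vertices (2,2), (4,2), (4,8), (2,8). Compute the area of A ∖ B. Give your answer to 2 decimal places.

16.00

|A∩B|: x∈[3,4], y∈[3,7] → 1·4 = 4.
|A| = 20.
|A ∖ B| = |A| − |A∩B| = 20 − 4 = 16.00.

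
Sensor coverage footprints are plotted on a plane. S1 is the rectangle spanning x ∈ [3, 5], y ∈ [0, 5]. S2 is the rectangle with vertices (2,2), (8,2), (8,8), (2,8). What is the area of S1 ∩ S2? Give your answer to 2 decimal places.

6.00

|S1∩S2|: x∈[3,5], y∈[2,5] → 2·3 = 6.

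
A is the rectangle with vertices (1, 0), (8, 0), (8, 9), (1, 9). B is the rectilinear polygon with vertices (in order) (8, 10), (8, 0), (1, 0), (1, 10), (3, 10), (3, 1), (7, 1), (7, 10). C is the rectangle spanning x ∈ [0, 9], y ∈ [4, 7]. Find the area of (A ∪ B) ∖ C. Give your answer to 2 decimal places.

|A ∪ B| = 66.
|(A ∪ B) ∩ C| = 21.
|(A ∪ B) ∖ C| = 66 − 21 = 45.00.

45.00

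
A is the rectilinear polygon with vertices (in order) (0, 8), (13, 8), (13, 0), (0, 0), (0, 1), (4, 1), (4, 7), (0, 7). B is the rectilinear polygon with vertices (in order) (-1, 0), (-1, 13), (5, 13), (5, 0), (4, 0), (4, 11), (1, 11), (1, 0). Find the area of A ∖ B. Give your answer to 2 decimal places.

|A| = 80, |A∩B| = 10.
|A ∖ B| = |A| − |A∩B| = 80 − 10 = 70.00.

70.00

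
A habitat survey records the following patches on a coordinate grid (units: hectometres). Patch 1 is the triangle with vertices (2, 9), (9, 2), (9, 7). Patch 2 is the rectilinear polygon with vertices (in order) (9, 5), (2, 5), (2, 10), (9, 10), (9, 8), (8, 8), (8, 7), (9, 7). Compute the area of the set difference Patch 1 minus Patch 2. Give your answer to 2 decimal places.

4.64

|Patch 1| = 17.5, |Patch 1∩Patch 2| = 12.8571.
|Patch 1 ∖ Patch 2| = |Patch 1| − |Patch 1∩Patch 2| = 17.5 − 12.8571 = 4.64.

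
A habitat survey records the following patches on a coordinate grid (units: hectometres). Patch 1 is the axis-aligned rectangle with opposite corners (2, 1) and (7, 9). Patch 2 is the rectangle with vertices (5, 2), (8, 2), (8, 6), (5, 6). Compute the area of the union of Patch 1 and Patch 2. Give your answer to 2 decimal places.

44.00

By inclusion–exclusion:
Individual areas: |Patch 1| = 40, |Patch 2| = 12.
|Patch 1∩Patch 2|: x∈[5,7], y∈[2,6] → 2·4 = 8.
|Patch 1 ∪ Patch 2| = 52 − 8 = 44.00.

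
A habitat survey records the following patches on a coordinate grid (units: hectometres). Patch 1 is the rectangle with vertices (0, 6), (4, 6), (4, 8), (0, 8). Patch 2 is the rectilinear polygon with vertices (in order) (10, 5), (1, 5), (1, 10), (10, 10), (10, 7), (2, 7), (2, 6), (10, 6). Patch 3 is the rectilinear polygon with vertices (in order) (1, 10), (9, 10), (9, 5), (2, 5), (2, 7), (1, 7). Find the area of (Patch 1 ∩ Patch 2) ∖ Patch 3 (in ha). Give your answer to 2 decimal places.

|Patch 1 ∩ Patch 2| = 4.
|(Patch 1 ∩ Patch 2) ∩ Patch 3| = 3.
|(Patch 1 ∩ Patch 2) ∖ Patch 3| = 4 − 3 = 1.00.

1.00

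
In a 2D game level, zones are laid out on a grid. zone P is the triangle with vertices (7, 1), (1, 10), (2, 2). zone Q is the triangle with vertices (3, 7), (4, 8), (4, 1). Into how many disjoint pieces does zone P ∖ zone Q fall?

zone P ∖ zone Q splits into 2 disjoint pieces (area 5.85, area 11.431).

2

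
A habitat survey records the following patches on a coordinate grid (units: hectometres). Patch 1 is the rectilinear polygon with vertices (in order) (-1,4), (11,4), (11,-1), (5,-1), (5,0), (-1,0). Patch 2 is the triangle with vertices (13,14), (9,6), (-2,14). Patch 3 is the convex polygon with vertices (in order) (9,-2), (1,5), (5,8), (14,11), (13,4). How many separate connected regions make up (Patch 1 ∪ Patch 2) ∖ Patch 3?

3

(Patch 1 ∪ Patch 2) ∖ Patch 3 splits into 3 disjoint pieces (area 24, area 1.3333, area 51.4286).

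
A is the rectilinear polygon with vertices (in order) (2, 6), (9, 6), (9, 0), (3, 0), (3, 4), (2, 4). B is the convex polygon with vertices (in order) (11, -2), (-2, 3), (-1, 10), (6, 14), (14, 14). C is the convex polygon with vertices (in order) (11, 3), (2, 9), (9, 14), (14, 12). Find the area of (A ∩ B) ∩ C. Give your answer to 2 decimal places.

2.08

The region (A ∩ B) ∩ C is the polygon with vertices (9,4.333), (6.5,6), (9,6).
By the shoelace formula its area is 2.08.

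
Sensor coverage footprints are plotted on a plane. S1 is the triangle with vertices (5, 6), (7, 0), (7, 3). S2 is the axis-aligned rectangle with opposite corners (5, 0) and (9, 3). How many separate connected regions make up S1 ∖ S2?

S1 ∖ S2 is a single connected region.

1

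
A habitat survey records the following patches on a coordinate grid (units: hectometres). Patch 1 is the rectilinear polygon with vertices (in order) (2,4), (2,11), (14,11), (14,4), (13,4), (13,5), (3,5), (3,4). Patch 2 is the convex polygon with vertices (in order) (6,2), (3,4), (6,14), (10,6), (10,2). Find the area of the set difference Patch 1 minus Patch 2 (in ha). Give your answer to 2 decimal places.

|Patch 1| = 74, |Patch 1∩Patch 2| = 28.55.
|Patch 1 ∖ Patch 2| = |Patch 1| − |Patch 1∩Patch 2| = 74 − 28.55 = 45.45.

45.45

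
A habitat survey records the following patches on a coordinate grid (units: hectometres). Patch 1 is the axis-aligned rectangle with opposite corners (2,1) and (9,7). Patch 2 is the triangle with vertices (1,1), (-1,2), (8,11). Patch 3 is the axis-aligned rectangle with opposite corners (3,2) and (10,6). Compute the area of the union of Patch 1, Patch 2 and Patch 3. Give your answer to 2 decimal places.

54.19

By inclusion–exclusion:
Individual areas: |Patch 1| = 42, |Patch 2| = 13.5, |Patch 3| = 28.
|Patch 1∩Patch 2| = 5.3143.
|Patch 1∩Patch 3|: x∈[3,9], y∈[2,6] → 6·4 = 24.
|Patch 2∩Patch 3| = 1.6071.
|Patch 1∩Patch 2∩Patch 3| = 1.6071.
|Patch 1 ∪ Patch 2 ∪ Patch 3| = 83.5 − 30.9214 + 1.6071 = 54.19.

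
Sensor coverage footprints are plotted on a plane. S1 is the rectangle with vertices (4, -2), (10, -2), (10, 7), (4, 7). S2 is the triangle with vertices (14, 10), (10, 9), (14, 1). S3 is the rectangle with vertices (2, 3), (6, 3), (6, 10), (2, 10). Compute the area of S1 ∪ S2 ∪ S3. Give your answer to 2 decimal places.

92.00

By inclusion–exclusion:
Individual areas: |S1| = 54, |S2| = 18, |S3| = 28.
|S1∩S2| = 0.
|S1∩S3|: x∈[4,6], y∈[3,7] → 2·4 = 8.
|S2∩S3| = 0.
|S1∩S2∩S3| = 0.
|S1 ∪ S2 ∪ S3| = 100 − 8 + 0 = 92.00.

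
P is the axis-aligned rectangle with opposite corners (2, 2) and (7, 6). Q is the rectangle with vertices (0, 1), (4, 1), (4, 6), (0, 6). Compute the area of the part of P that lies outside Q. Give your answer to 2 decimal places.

12.00

|P∩Q|: x∈[2,4], y∈[2,6] → 2·4 = 8.
|P| = 20.
|P ∖ Q| = |P| − |P∩Q| = 20 − 8 = 12.00.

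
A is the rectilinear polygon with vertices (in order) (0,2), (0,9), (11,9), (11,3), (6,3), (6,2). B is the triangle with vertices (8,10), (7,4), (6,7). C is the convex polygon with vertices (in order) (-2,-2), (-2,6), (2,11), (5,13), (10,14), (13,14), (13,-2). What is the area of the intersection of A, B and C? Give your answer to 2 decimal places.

The intersection is the polygon with vertices (7,4), (6,7), (7.333,9), (7.833,9).
By the shoelace formula its area is 4.25.

4.25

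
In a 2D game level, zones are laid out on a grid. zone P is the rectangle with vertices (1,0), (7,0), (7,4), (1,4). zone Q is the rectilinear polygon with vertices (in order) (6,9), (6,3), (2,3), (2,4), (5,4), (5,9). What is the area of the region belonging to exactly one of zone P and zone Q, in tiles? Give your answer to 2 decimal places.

|zone P| = 24, |zone Q| = 9, |zone P∩zone Q| = 4.
|zone P △ zone Q| = |zone P| + |zone Q| − 2·|zone P∩zone Q| = 24 + 9 − 8 = 25.00.

25.00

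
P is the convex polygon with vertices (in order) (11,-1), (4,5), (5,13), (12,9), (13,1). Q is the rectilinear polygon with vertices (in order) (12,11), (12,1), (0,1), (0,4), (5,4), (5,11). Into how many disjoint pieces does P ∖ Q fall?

P ∖ Q splits into 2 disjoint pieces (area 8.3333, area 7.9286).

2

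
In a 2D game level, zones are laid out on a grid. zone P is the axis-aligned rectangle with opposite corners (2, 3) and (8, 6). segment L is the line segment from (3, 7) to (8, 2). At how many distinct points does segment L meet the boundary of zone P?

2

The segment meets the boundary at (7,3), (4,6).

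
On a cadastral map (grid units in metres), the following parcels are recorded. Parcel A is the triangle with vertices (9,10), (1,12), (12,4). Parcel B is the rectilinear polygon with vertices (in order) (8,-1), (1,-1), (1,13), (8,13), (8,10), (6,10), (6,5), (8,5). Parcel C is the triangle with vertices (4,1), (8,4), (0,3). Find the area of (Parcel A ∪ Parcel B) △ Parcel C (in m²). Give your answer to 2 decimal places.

92.66

|Parcel A ∪ Parcel B| = 102.0341.
|(Parcel A ∪ Parcel B) ∩ Parcel C| = 9.6875.
|(Parcel A ∪ Parcel B) △ Parcel C| = 102.0341 + 10 − 19.375 = 92.66.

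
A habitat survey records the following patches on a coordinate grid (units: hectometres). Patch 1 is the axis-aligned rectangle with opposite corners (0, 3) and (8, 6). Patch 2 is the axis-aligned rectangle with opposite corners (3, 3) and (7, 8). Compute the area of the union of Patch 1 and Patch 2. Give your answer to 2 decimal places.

By inclusion–exclusion:
Individual areas: |Patch 1| = 24, |Patch 2| = 20.
|Patch 1∩Patch 2|: x∈[3,7], y∈[3,6] → 4·3 = 12.
|Patch 1 ∪ Patch 2| = 44 − 12 = 32.00.

32.00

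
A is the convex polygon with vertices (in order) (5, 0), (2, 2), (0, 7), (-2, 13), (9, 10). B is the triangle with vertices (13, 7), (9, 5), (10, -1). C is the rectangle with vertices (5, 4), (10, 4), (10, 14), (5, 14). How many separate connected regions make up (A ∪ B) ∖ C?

2

(A ∪ B) ∖ C splits into 2 disjoint pieces (area 55.5182, area 11.8333).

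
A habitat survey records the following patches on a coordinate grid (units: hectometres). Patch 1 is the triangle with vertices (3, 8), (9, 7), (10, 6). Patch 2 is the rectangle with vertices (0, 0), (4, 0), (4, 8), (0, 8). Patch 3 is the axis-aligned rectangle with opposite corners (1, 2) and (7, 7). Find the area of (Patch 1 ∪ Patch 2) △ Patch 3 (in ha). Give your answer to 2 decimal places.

34.37

|Patch 1 ∪ Patch 2| = 34.4405.
|(Patch 1 ∪ Patch 2) ∩ Patch 3| = 15.0357.
|(Patch 1 ∪ Patch 2) △ Patch 3| = 34.4405 + 30 − 30.0714 = 34.37.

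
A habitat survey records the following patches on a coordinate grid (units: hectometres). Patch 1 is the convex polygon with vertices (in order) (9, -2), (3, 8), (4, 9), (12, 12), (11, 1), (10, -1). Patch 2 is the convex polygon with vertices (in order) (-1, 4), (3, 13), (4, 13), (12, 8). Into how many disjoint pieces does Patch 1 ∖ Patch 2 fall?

Patch 1 ∖ Patch 2 splits into 2 disjoint pieces (area 39.2287, area 7.3118).

2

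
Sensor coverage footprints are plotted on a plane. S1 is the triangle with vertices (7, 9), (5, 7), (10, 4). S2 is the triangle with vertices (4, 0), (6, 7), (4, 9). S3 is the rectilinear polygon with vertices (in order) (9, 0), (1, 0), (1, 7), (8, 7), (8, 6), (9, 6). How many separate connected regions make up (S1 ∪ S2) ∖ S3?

2

(S1 ∪ S2) ∖ S3 splits into 2 disjoint pieces (area 5.45, area 0.5333).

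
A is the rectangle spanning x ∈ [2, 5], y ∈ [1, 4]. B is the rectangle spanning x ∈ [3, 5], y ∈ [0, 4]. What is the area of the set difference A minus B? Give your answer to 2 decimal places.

3.00

|A∩B|: x∈[3,5], y∈[1,4] → 2·3 = 6.
|A| = 9.
|A ∖ B| = |A| − |A∩B| = 9 − 6 = 3.00.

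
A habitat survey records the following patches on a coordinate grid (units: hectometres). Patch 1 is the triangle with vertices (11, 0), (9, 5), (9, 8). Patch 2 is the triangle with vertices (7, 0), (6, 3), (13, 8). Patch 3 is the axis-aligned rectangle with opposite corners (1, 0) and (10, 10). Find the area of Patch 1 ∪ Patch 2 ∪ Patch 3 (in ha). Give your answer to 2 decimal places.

93.54

By inclusion–exclusion:
Individual areas: |Patch 1| = 3, |Patch 2| = 13, |Patch 3| = 90.
|Patch 1∩Patch 2| = 1.0907.
|Patch 1∩Patch 3| = 2.25.
|Patch 2∩Patch 3| = 10.2143.
|Patch 1∩Patch 2∩Patch 3| = 1.0907.
|Patch 1 ∪ Patch 2 ∪ Patch 3| = 106 − 13.555 + 1.0907 = 93.54.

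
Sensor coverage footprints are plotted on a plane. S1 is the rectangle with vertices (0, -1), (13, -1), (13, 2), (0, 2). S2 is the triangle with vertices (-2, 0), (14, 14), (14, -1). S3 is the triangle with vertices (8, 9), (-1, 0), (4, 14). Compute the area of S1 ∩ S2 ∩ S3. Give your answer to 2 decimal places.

0.46

The intersection is the polygon with vertices (0,1.75), (0.286,2), (1,2), (0,1).
By the shoelace formula its area is 0.46.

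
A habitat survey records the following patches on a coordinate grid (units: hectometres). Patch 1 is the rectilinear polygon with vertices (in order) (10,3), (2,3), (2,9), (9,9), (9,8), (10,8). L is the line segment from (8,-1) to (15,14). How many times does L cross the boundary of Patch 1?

The segment meets the boundary at (10,3.286), (9.867,3).

2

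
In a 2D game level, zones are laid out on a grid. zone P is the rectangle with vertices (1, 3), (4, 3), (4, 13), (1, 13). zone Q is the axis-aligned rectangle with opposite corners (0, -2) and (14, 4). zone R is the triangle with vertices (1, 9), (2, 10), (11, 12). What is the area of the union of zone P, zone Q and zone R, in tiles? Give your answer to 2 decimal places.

By inclusion–exclusion:
Individual areas: |zone P| = 30, |zone Q| = 84, |zone R| = 3.5.
|zone P∩zone Q|: x∈[1,4], y∈[3,4] → 3·1 = 3.
|zone P∩zone R| = 1.5944.
|zone Q∩zone R| = 0.
|zone P∩zone Q∩zone R| = 0.
|zone P ∪ zone Q ∪ zone R| = 117.5 − 4.5944 + 0 = 112.91.

112.91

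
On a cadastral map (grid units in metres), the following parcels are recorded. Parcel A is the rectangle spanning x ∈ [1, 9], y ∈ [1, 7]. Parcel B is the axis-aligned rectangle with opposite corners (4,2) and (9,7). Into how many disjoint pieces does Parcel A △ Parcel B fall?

Parcel A △ Parcel B is a single connected region.

1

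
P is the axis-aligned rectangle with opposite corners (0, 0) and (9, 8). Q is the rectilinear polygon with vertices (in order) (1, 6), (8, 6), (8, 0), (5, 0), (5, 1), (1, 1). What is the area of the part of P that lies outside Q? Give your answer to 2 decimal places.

|P| = 72, |P∩Q| = 38.
|P ∖ Q| = |P| − |P∩Q| = 72 − 38 = 34.00.

34.00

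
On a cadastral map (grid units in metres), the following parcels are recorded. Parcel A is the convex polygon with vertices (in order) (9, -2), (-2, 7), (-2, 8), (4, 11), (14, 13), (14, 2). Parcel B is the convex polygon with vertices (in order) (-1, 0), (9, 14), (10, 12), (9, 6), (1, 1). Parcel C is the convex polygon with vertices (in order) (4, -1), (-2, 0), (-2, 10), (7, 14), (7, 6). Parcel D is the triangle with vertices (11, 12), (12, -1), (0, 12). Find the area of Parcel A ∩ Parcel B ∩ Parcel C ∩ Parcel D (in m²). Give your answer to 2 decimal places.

8.90

The intersection is the polygon with vertices (7,6), (6.537,4.919), (4.269,7.376), (7,11.2).
By the shoelace formula its area is 8.90.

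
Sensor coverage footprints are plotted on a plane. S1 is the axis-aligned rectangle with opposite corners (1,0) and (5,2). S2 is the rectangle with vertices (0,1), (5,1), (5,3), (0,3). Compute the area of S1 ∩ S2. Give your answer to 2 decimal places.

|S1∩S2|: x∈[1,5], y∈[1,2] → 4·1 = 4.

4.00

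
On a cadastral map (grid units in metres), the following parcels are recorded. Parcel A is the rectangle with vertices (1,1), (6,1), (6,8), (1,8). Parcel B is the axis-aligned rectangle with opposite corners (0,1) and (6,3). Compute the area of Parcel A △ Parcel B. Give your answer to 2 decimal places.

27.00

|Parcel A∩Parcel B|: x∈[1,6], y∈[1,3] → 5·2 = 10.
|Parcel A △ Parcel B| = |Parcel A| + |Parcel B| − 2·|Parcel A∩Parcel B| = 35 + 12 − 20 = 27.00.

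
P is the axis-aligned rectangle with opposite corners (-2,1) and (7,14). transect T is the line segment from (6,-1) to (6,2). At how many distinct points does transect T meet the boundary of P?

1

The segment meets the boundary at (6,1).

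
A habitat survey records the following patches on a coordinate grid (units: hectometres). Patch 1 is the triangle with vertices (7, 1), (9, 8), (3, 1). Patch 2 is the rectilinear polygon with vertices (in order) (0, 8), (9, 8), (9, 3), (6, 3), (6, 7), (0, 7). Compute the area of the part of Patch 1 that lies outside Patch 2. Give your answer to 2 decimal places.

|Patch 1| = 14, |Patch 1∩Patch 2| = 6.1786.
|Patch 1 ∖ Patch 2| = |Patch 1| − |Patch 1∩Patch 2| = 14 − 6.1786 = 7.82.

7.82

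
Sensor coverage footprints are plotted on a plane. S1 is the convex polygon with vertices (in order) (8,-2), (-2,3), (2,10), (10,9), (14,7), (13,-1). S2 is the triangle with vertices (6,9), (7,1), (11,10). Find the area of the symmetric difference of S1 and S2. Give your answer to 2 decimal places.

116.45

|S1| = 133.5, |S2| = 20.5, |S1∩S2| = 18.7745.
|S1 △ S2| = |S1| + |S2| − 2·|S1∩S2| = 133.5 + 20.5 − 37.549 = 116.45.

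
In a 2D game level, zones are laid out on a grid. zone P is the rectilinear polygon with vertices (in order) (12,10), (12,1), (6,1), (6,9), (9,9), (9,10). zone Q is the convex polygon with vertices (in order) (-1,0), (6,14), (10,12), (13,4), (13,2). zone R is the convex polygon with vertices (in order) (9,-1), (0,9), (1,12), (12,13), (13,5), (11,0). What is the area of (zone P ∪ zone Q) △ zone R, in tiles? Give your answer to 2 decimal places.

|zone P ∪ zone Q| = 115.6548.
|(zone P ∪ zone Q) ∩ zone R| = 86.4086.
|(zone P ∪ zone Q) △ zone R| = 115.6548 + 117 − 172.8172 = 59.84.

59.84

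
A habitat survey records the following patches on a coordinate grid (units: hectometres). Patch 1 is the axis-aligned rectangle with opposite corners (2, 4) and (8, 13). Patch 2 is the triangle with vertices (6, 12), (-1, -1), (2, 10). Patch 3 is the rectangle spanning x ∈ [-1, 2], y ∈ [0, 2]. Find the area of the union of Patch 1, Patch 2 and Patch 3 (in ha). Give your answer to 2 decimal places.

By inclusion–exclusion:
Individual areas: |Patch 1| = 54, |Patch 2| = 19, |Patch 3| = 6.
|Patch 1∩Patch 2| = 10.8571.
|Patch 1∩Patch 3| = 0 (no overlap).
|Patch 2∩Patch 3| = 1.0629.
|Patch 1∩Patch 2∩Patch 3| = 0.
|Patch 1 ∪ Patch 2 ∪ Patch 3| = 79 − 11.9201 + 0 = 67.08.

67.08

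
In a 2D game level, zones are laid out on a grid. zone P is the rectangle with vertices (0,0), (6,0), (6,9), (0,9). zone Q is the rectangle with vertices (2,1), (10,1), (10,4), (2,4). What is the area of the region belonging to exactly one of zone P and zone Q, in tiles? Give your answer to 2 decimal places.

54.00

|zone P∩zone Q|: x∈[2,6], y∈[1,4] → 4·3 = 12.
|zone P △ zone Q| = |zone P| + |zone Q| − 2·|zone P∩zone Q| = 54 + 24 − 24 = 54.00.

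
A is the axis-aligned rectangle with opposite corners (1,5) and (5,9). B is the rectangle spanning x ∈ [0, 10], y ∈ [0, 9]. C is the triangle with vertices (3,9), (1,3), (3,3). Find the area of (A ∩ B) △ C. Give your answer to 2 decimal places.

|A ∩ B| = 16.
|(A ∩ B) ∩ C| = 2.6667.
|(A ∩ B) △ C| = 16 + 6 − 5.3333 = 16.67.

16.67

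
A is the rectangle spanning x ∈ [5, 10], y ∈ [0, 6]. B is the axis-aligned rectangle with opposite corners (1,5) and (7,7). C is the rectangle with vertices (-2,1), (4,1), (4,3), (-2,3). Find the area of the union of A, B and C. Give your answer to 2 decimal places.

By inclusion–exclusion:
Individual areas: |A| = 30, |B| = 12, |C| = 12.
|A∩B|: x∈[5,7], y∈[5,6] → 2·1 = 2.
|A∩C| = 0 (no overlap).
|B∩C| = 0 (no overlap).
|A∩B∩C| = 0.
|A ∪ B ∪ C| = 54 − 2 + 0 = 52.00.

52.00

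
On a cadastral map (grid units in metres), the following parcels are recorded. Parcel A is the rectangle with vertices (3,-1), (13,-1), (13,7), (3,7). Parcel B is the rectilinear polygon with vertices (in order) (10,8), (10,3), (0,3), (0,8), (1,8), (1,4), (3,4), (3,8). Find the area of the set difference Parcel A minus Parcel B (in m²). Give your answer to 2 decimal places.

52.00

|Parcel A| = 80, |Parcel A∩Parcel B| = 28.
|Parcel A ∖ Parcel B| = |Parcel A| − |Parcel A∩Parcel B| = 80 − 28 = 52.00.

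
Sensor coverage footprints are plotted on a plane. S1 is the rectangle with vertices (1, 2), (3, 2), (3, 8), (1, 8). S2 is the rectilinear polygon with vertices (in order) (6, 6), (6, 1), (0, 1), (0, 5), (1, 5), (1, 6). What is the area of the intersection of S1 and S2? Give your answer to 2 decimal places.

8.00

The intersection is the polygon with vertices (3,2), (1,2), (1,5), (1,6), (3,6).
By the shoelace formula its area is 8.00.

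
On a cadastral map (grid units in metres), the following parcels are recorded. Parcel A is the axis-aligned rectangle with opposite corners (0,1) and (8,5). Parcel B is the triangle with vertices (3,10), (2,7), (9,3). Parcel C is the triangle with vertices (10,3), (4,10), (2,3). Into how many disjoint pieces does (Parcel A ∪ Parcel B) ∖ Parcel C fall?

(Parcel A ∪ Parcel B) ∖ Parcel C splits into 2 disjoint pieces (area 20.5714, area 3.0976).

2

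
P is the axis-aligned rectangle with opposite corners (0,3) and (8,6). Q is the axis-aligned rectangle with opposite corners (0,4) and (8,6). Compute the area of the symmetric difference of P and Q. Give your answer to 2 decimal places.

8.00

|P∩Q|: x∈[0,8], y∈[4,6] → 8·2 = 16.
|P △ Q| = |P| + |Q| − 2·|P∩Q| = 24 + 16 − 32 = 8.00.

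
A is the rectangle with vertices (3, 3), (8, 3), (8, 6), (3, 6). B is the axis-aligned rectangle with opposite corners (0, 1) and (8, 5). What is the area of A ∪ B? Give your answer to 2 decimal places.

37.00

By inclusion–exclusion:
Individual areas: |A| = 15, |B| = 32.
|A∩B|: x∈[3,8], y∈[3,5] → 5·2 = 10.
|A ∪ B| = 47 − 10 = 37.00.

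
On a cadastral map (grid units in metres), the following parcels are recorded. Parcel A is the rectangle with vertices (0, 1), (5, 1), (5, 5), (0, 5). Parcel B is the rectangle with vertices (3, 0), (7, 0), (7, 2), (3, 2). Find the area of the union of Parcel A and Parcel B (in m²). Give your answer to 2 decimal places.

26.00

By inclusion–exclusion:
Individual areas: |Parcel A| = 20, |Parcel B| = 8.
|Parcel A∩Parcel B|: x∈[3,5], y∈[1,2] → 2·1 = 2.
|Parcel A ∪ Parcel B| = 28 − 2 = 26.00.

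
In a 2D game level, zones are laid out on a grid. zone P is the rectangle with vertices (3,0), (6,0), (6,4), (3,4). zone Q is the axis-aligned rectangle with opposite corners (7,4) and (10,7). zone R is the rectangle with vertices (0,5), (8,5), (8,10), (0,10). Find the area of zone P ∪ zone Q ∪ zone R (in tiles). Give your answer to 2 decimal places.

By inclusion–exclusion:
Individual areas: |zone P| = 12, |zone Q| = 9, |zone R| = 40.
|zone P∩zone Q| = 0 (no overlap).
|zone P∩zone R| = 0 (no overlap).
|zone Q∩zone R|: x∈[7,8], y∈[5,7] → 1·2 = 2.
|zone P∩zone Q∩zone R| = 0.
|zone P ∪ zone Q ∪ zone R| = 61 − 2 + 0 = 59.00.

59.00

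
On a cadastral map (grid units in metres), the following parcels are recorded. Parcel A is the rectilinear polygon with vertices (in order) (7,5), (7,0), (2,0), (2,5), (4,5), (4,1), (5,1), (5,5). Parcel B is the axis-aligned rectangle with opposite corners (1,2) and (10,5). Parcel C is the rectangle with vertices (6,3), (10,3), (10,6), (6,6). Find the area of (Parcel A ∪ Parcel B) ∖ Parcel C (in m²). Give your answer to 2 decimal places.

|Parcel A ∪ Parcel B| = 36.
|(Parcel A ∪ Parcel B) ∩ Parcel C| = 8.
|(Parcel A ∪ Parcel B) ∖ Parcel C| = 36 − 8 = 28.00.

28.00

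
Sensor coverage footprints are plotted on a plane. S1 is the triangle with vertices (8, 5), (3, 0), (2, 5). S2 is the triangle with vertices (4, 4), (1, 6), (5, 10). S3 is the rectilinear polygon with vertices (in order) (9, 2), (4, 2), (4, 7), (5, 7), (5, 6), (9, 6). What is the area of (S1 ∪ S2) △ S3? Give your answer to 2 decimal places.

|S1 ∪ S2| = 24.1667.
|(S1 ∪ S2) ∩ S3| = 8.1667.
|(S1 ∪ S2) △ S3| = 24.1667 + 21 − 16.3333 = 28.83.

28.83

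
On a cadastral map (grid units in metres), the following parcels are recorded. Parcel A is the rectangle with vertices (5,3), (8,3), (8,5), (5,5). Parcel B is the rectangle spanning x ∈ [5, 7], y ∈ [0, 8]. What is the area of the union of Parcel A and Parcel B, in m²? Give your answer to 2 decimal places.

18.00

By inclusion–exclusion:
Individual areas: |Parcel A| = 6, |Parcel B| = 16.
|Parcel A∩Parcel B|: x∈[5,7], y∈[3,5] → 2·2 = 4.
|Parcel A ∪ Parcel B| = 22 − 4 = 18.00.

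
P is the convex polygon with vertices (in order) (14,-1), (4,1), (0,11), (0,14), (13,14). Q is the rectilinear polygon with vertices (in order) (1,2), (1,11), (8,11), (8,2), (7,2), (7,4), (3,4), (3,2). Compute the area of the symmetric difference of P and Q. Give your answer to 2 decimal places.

125.50

|P| = 164.5, |Q| = 55, |P∩Q| = 47.
|P △ Q| = |P| + |Q| − 2·|P∩Q| = 164.5 + 55 − 94 = 125.50.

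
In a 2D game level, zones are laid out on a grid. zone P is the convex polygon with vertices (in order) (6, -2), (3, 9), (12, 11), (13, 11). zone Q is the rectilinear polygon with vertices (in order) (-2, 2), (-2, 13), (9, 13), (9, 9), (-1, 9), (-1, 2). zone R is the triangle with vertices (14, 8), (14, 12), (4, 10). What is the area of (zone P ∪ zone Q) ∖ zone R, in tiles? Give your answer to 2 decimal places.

|zone P ∪ zone Q| = 106.
|(zone P ∪ zone Q) ∩ zone R| = 11.6944.
|(zone P ∪ zone Q) ∖ zone R| = 106 − 11.6944 = 94.31.

94.31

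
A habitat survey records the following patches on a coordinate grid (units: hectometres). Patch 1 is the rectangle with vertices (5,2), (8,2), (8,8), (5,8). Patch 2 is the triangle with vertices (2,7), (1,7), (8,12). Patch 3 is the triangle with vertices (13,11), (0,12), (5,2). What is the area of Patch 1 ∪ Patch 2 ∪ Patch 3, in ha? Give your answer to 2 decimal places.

68.11

By inclusion–exclusion:
Individual areas: |Patch 1| = 18, |Patch 2| = 2.5, |Patch 3| = 62.5.
|Patch 1∩Patch 2| = 0.
|Patch 1∩Patch 3| = 12.9375.
|Patch 2∩Patch 3| = 1.9501.
|Patch 1∩Patch 2∩Patch 3| = 0.
|Patch 1 ∪ Patch 2 ∪ Patch 3| = 83 − 14.8876 + 0 = 68.11.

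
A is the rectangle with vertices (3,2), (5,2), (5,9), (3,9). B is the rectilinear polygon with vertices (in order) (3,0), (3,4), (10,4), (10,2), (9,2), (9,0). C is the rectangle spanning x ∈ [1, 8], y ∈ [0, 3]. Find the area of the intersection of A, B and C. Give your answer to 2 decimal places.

2.00

The intersection is the polygon with vertices (3,2), (3,3), (5,3), (5,2).
By the shoelace formula its area is 2.00.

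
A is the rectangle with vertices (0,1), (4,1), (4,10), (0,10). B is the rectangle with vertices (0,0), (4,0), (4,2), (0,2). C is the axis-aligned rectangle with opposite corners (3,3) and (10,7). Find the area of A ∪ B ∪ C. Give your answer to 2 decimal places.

64.00

By inclusion–exclusion:
Individual areas: |A| = 36, |B| = 8, |C| = 28.
|A∩B|: x∈[0,4], y∈[1,2] → 4·1 = 4.
|A∩C|: x∈[3,4], y∈[3,7] → 1·4 = 4.
|B∩C| = 0 (no overlap).
|A∩B∩C| = 0.
|A ∪ B ∪ C| = 72 − 8 + 0 = 64.00.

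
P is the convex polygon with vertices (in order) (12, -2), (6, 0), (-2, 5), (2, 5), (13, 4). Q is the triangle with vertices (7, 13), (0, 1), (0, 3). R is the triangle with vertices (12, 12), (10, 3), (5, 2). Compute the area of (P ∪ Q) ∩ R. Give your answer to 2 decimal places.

The region (P ∪ Q) ∩ R is the polygon with vertices (10.277,4.247), (10,3), (5,2), (6.795,4.564).
By the shoelace formula its area is 7.73.

7.73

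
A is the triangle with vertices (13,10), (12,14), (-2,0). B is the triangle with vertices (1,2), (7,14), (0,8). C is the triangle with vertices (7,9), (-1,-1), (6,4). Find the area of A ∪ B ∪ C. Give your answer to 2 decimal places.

66.75

By inclusion–exclusion:
Individual areas: |A| = 35, |B| = 24, |C| = 15.
|A∩B| = 0.5714.
|A∩C| = 6.6758.
|B∩C| = 0.
|A∩B∩C| = 0.
|A ∪ B ∪ C| = 74 − 7.2473 + 0 = 66.75.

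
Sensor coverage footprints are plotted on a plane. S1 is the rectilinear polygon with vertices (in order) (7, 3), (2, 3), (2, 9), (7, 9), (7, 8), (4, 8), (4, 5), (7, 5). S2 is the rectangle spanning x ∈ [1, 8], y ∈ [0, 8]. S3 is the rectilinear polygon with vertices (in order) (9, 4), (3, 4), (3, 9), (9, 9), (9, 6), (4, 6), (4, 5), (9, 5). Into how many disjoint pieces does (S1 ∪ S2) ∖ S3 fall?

(S1 ∪ S2) ∖ S3 splits into 2 disjoint pieces (area 37, area 4).

2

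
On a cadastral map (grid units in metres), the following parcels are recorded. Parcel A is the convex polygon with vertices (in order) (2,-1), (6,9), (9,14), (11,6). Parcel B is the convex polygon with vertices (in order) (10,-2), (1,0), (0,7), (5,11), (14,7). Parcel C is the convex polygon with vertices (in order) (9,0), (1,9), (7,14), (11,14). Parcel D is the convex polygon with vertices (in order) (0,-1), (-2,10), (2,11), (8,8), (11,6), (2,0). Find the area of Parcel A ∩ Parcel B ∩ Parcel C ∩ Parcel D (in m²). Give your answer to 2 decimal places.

The intersection is the polygon with vertices (9.737,5.158), (6.395,2.93), (4.448,5.121), (6,9), (8,8), (9.957,6.696).
By the shoelace formula its area is 19.68.

19.68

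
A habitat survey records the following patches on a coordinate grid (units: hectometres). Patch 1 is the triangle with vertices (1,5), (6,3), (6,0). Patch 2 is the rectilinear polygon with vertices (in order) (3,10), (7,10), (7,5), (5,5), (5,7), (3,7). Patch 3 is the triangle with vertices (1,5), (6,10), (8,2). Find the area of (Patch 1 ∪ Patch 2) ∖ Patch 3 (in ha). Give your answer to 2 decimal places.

|Patch 1 ∪ Patch 2| = 23.5.
|(Patch 1 ∪ Patch 2) ∩ Patch 3| = 9.8571.
|(Patch 1 ∪ Patch 2) ∖ Patch 3| = 23.5 − 9.8571 = 13.64.

13.64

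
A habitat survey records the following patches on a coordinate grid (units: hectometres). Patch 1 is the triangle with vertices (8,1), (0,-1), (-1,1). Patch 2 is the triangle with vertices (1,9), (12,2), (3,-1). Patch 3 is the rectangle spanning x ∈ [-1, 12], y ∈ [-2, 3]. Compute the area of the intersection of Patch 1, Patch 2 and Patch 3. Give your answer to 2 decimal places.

The intersection is the polygon with vertices (2.6,1), (8,1), (2.857,-0.286).
By the shoelace formula its area is 3.47.

3.47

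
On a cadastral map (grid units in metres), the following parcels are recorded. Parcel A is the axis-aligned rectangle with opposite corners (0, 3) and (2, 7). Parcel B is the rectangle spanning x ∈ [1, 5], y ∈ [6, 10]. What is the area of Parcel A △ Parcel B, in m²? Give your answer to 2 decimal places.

|Parcel A∩Parcel B|: x∈[1,2], y∈[6,7] → 1·1 = 1.
|Parcel A △ Parcel B| = |Parcel A| + |Parcel B| − 2·|Parcel A∩Parcel B| = 8 + 16 − 2 = 22.00.

22.00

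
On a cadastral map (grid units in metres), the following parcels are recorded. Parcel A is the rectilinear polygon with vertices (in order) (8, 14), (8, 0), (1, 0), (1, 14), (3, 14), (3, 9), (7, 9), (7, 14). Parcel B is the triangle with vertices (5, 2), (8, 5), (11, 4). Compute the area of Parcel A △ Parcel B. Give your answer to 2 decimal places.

|Parcel A| = 78, |Parcel B| = 6, |Parcel A∩Parcel B| = 3.
|Parcel A △ Parcel B| = |Parcel A| + |Parcel B| − 2·|Parcel A∩Parcel B| = 78 + 6 − 6 = 78.00.

78.00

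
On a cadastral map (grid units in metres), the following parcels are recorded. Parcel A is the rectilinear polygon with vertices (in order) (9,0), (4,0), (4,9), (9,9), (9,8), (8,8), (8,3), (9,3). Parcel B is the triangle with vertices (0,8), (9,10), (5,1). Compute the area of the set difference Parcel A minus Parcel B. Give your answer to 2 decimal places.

18.52

|Parcel A| = 40, |Parcel A∩Parcel B| = 21.4806.
|Parcel A ∖ Parcel B| = |Parcel A| − |Parcel A∩Parcel B| = 40 − 21.4806 = 18.52.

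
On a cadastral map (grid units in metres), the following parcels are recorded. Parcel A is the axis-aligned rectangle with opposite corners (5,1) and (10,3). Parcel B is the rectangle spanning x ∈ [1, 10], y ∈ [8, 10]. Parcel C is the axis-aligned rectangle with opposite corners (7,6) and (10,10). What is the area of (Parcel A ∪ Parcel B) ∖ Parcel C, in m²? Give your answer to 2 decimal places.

22.00

|Parcel A ∪ Parcel B| = 28.
|(Parcel A ∪ Parcel B) ∩ Parcel C| = 6.
|(Parcel A ∪ Parcel B) ∖ Parcel C| = 28 − 6 = 22.00.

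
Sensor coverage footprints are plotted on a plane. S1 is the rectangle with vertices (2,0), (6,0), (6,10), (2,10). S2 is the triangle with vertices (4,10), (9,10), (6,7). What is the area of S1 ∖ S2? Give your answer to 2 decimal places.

37.00

|S1| = 40, |S1∩S2| = 3.
|S1 ∖ S2| = |S1| − |S1∩S2| = 40 − 3 = 37.00.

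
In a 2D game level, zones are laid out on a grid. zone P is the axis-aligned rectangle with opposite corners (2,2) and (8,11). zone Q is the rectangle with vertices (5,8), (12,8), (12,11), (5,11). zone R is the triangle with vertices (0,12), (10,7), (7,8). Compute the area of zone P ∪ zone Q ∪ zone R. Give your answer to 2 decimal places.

By inclusion–exclusion:
Individual areas: |zone P| = 54, |zone Q| = 21, |zone R| = 2.5.
|zone P∩zone Q|: x∈[5,8], y∈[8,11] → 3·3 = 9.
|zone P∩zone R| = 2.0238.
|zone Q∩zone R| = 1.1071.
|zone P∩zone Q∩zone R| = 1.1071.
|zone P ∪ zone Q ∪ zone R| = 77.5 − 12.131 + 1.1071 = 66.48.

66.48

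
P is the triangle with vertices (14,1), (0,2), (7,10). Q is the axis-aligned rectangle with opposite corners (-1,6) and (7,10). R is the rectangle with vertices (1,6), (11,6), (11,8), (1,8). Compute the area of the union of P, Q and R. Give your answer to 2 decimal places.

87.83

By inclusion–exclusion:
Individual areas: |P| = 59.5, |Q| = 32, |R| = 20.
|P∩Q| = 7.
|P∩R| = 9.9167.
|Q∩R|: x∈[1,7], y∈[6,8] → 6·2 = 12.
|P∩Q∩R| = 5.25.
|P ∪ Q ∪ R| = 111.5 − 28.9167 + 5.25 = 87.83.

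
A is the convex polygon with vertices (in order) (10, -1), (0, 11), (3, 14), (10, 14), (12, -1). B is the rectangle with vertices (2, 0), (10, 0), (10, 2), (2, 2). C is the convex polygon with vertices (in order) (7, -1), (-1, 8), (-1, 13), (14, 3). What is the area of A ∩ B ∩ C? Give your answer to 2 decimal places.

The intersection is the polygon with vertices (10,2), (10,0.714), (9.032,0.161), (7.5,2).
By the shoelace formula its area is 2.92.

2.92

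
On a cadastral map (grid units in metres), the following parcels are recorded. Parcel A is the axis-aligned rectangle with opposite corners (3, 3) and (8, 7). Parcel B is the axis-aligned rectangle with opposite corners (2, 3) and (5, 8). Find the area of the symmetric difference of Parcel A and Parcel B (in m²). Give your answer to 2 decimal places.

|Parcel A∩Parcel B|: x∈[3,5], y∈[3,7] → 2·4 = 8.
|Parcel A △ Parcel B| = |Parcel A| + |Parcel B| − 2·|Parcel A∩Parcel B| = 20 + 15 − 16 = 19.00.

19.00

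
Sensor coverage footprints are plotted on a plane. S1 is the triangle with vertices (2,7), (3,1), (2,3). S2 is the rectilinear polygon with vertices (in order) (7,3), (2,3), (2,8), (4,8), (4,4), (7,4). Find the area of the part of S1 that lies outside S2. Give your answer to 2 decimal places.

0.67

|S1| = 2, |S1∩S2| = 1.3333.
|S1 ∖ S2| = |S1| − |S1∩S2| = 2 − 1.3333 = 0.67.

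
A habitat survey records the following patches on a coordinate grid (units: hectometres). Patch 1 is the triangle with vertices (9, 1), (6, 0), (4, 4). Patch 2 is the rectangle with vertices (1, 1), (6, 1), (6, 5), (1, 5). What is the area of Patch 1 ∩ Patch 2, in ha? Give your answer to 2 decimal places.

The intersection is the polygon with vertices (4,4), (6,2.8), (6,1), (5.5,1).
By the shoelace formula its area is 2.55.

2.55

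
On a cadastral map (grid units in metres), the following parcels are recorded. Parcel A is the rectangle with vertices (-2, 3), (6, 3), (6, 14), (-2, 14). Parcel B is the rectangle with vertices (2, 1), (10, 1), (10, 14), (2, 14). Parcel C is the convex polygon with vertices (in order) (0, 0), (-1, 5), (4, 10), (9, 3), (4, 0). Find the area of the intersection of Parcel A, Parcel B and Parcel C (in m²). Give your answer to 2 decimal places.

23.20

The intersection is the polygon with vertices (2,3), (2,8), (4,10), (6,7.2), (6,3).
By the shoelace formula its area is 23.20.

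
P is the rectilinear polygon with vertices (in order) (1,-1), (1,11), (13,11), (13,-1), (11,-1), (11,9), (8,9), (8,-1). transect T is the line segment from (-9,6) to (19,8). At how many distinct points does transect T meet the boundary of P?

The segment meets the boundary at (13,7.571), (11,7.429), (8,7.214), (1,6.714).

4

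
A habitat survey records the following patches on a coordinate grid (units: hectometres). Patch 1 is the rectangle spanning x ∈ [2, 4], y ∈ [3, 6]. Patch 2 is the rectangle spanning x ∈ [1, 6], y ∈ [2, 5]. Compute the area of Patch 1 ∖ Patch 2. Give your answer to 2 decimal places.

|Patch 1∩Patch 2|: x∈[2,4], y∈[3,5] → 2·2 = 4.
|Patch 1| = 6.
|Patch 1 ∖ Patch 2| = |Patch 1| − |Patch 1∩Patch 2| = 6 − 4 = 2.00.

2.00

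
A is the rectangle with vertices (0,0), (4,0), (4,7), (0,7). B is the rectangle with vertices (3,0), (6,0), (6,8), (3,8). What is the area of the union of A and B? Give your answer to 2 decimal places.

By inclusion–exclusion:
Individual areas: |A| = 28, |B| = 24.
|A∩B|: x∈[3,4], y∈[0,7] → 1·7 = 7.
|A ∪ B| = 52 − 7 = 45.00.

45.00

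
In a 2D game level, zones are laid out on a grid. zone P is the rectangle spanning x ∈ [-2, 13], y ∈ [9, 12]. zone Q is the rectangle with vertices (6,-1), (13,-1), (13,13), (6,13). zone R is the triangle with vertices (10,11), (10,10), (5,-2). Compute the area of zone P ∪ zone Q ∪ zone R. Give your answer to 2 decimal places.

122.10

By inclusion–exclusion:
Individual areas: |zone P| = 45, |zone Q| = 98, |zone R| = 2.5.
|zone P∩zone Q|: x∈[6,13], y∈[9,12] → 7·3 = 21.
|zone P∩zone R| = 0.5609.
|zone Q∩zone R| = 2.4.
|zone P∩zone Q∩zone R| = 0.5609.
|zone P ∪ zone Q ∪ zone R| = 145.5 − 23.9609 + 0.5609 = 122.10.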